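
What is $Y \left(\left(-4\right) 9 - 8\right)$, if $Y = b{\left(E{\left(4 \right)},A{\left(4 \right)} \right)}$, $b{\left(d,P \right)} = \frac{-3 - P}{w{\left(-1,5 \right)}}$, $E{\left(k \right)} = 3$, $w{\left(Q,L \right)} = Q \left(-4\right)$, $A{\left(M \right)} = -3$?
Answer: $0$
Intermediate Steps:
$w{\left(Q,L \right)} = - 4 Q$
$b{\left(d,P \right)} = - \frac{3}{4} - \frac{P}{4}$ ($b{\left(d,P \right)} = \frac{-3 - P}{\left(-4\right) \left(-1\right)} = \frac{-3 - P}{4} = \left(-3 - P\right) \frac{1}{4} = - \frac{3}{4} - \frac{P}{4}$)
$Y = 0$ ($Y = - \frac{3}{4} - - \frac{3}{4} = - \frac{3}{4} + \frac{3}{4} = 0$)
$Y \left(\left(-4\right) 9 - 8\right) = 0 \left(\left(-4\right) 9 - 8\right) = 0 \left(-36 - 8\right) = 0 \left(-44\right) = 0$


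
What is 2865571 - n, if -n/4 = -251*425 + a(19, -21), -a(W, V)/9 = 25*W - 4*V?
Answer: 2418747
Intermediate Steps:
a(W, V) = -225*W + 36*V (a(W, V) = -9*(25*W - 4*V) = -9*(-4*V + 25*W) = -225*W + 36*V)
n = 446824 (n = -4*(-251*425 + (-225*19 + 36*(-21))) = -4*(-106675 + (-4275 - 756)) = -4*(-106675 - 5031) = -4*(-111706) = 446824)
2865571 - n = 2865571 - 1*446824 = 2865571 - 446824 = 2418747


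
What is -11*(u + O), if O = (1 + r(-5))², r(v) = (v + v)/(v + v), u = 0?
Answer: -44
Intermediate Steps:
r(v) = 1 (r(v) = (2*v)/((2*v)) = (2*v)*(1/(2*v)) = 1)
O = 4 (O = (1 + 1)² = 2² = 4)
-11*(u + O) = -11*(0 + 4) = -11*4 = -44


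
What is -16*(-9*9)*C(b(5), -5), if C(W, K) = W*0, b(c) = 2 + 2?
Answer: 0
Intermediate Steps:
b(c) = 4
C(W, K) = 0
-16*(-9*9)*C(b(5), -5) = -16*(-9*9)*0 = -(-1296)*0 = -16*0 = 0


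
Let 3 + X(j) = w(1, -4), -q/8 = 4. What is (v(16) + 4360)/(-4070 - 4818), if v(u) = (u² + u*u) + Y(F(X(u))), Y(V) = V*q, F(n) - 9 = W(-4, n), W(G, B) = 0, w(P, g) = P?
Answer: -573/1111 ≈ -0.51575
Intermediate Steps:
q = -32 (q = -8*4 = -32)
X(j) = -2 (X(j) = -3 + 1 = -2)
F(n) = 9 (F(n) = 9 + 0 = 9)
Y(V) = -32*V (Y(V) = V*(-32) = -32*V)
v(u) = -288 + 2*u² (v(u) = (u² + u*u) - 32*9 = (u² + u²) - 288 = 2*u² - 288 = -288 + 2*u²)
(v(16) + 4360)/(-4070 - 4818) = ((-288 + 2*16²) + 4360)/(-4070 - 4818) = ((-288 + 2*256) + 4360)/(-8888) = ((-288 + 512) + 4360)*(-1/8888) = (224 + 4360)*(-1/8888) = 4584*(-1/8888) = -573/1111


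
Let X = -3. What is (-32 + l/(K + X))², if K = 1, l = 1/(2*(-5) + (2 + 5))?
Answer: 36481/36 ≈ 1013.4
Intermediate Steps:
l = -⅓ (l = 1/(-10 + 7) = 1/(-3) = -⅓ ≈ -0.33333)
(-32 + l/(K + X))² = (-32 - ⅓/(1 - 3))² = (-32 - ⅓/(-2))² = (-32 - ½*(-⅓))² = (-32 + ⅙)² = (-191/6)² = 36481/36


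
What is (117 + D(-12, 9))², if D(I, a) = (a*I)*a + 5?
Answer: 722500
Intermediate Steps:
D(I, a) = 5 + I*a² (D(I, a) = (I*a)*a + 5 = I*a² + 5 = 5 + I*a²)
(117 + D(-12, 9))² = (117 + (5 - 12*9²))² = (117 + (5 - 12*81))² = (117 + (5 - 972))² = (117 - 967)² = (-850)² = 722500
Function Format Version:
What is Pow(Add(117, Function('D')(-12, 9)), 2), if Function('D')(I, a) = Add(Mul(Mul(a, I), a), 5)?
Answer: 722500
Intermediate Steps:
Function('D')(I, a) = Add(5, Mul(I, Pow(a, 2))) (Function('D')(I, a) = Add(Mul(Mul(I, a), a), 5) = Add(Mul(I, Pow(a, 2)), 5) = Add(5, Mul(I, Pow(a, 2))))
Pow(Add(117, Function('D')(-12, 9)), 2) = Pow(Add(117, Add(5, Mul(-12, Pow(9, 2)))), 2) = Pow(Add(117, Add(5, Mul(-12, 81))), 2) = Pow(Add(117, Add(5, -972)), 2) = Pow(Add(117, -967), 2) = Pow(-850, 2) = 722500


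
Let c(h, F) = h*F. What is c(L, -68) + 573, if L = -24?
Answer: 2205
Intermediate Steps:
c(h, F) = F*h
c(L, -68) + 573 = -68*(-24) + 573 = 1632 + 573 = 2205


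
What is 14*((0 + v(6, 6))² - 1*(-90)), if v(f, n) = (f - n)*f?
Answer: 1260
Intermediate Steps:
v(f, n) = f*(f - n)
14*((0 + v(6, 6))² - 1*(-90)) = 14*((0 + 6*(6 - 1*6))² - 1*(-90)) = 14*((0 + 6*(6 - 6))² + 90) = 14*((0 + 6*0)² + 90) = 14*((0 + 0)² + 90) = 14*(0² + 90) = 14*(0 + 90) = 14*90 = 1260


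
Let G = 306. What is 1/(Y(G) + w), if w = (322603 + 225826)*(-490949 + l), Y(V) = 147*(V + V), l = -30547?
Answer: -1/286003439820 ≈ -3.4965e-12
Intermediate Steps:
Y(V) = 294*V (Y(V) = 147*(2*V) = 294*V)
w = -286003529784 (w = (322603 + 225826)*(-490949 - 30547) = 548429*(-521496) = -286003529784)
1/(Y(G) + w) = 1/(294*306 - 286003529784) = 1/(89964 - 286003529784) = 1/(-286003439820) = -1/286003439820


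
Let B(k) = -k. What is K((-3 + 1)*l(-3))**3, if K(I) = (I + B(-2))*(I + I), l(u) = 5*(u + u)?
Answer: 411830784000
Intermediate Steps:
l(u) = 10*u (l(u) = 5*(2*u) = 10*u)
K(I) = 2*I*(2 + I) (K(I) = (I - 1*(-2))*(I + I) = (I + 2)*(2*I) = (2 + I)*(2*I) = 2*I*(2 + I))
K((-3 + 1)*l(-3))**3 = (2*((-3 + 1)*(10*(-3)))*(2 + (-3 + 1)*(10*(-3))))**3 = (2*(-2*(-30))*(2 - 2*(-30)))**3 = (2*60*(2 + 60))**3 = (2*60*62)**3 = 7440**3 = 411830784000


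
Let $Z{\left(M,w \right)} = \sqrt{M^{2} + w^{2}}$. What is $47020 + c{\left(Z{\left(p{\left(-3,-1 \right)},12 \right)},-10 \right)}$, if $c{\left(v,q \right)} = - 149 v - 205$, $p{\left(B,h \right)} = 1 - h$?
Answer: $46815 - 298 \sqrt{37} \approx 45002.0$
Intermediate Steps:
$c{\left(v,q \right)} = -205 - 149 v$
$47020 + c{\left(Z{\left(p{\left(-3,-1 \right)},12 \right)},-10 \right)} = 47020 - \left(205 + 149 \sqrt{\left(1 - -1\right)^{2} + 12^{2}}\right) = 47020 - \left(205 + 149 \sqrt{\left(1 + 1\right)^{2} + 144}\right) = 47020 - \left(205 + 149 \sqrt{2^{2} + 144}\right) = 47020 - \left(205 + 149 \sqrt{4 + 144}\right) = 47020 - \left(205 + 149 \sqrt{148}\right) = 47020 - \left(205 + 149 \cdot 2 \sqrt{37}\right) = 47020 - \left(205 + 298 \sqrt{37}\right) = 46815 - 298 \sqrt{37}$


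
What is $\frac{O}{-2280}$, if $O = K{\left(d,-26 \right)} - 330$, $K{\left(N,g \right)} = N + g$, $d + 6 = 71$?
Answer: $\frac{97}{760} \approx 0.12763$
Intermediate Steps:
$d = 65$ ($d = -6 + 71 = 65$)
$O = -291$ ($O = \left(65 - 26\right) - 330 = 39 - 330 = -291$)
$\frac{O}{-2280} = - \frac{291}{-2280} = \left(-291\right) \left(- \frac{1}{2280}\right) = \frac{97}{760}$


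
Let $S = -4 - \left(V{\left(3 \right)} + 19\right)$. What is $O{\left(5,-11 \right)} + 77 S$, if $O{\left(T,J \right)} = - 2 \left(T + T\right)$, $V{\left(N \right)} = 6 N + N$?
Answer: $-3408$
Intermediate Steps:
$V{\left(N \right)} = 7 N$
$O{\left(T,J \right)} = - 4 T$ ($O{\left(T,J \right)} = - 2 \cdot 2 T = - 4 T$)
$S = -44$ ($S = -4 - \left(7 \cdot 3 + 19\right) = -4 - \left(21 + 19\right) = -4 - 40 = -44$)
$O{\left(5,-11 \right)} + 77 S = \left(-4\right) 5 + 77 \left(-44\right) = -20 - 3388 = -3408$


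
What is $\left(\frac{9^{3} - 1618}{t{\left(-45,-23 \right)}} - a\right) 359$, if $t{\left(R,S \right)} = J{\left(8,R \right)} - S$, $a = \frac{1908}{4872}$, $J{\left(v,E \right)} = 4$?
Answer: $- \frac{131116493}{10962} \approx -11961.0$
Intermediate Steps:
$a = \frac{159}{406}$ ($a = 1908 \cdot \frac{1}{4872} = \frac{159}{406} \approx 0.39163$)
$t{\left(R,S \right)} = 4 - S$
$\left(\frac{9^{3} - 1618}{t{\left(-45,-23 \right)}} - a\right) 359 = \left(\frac{9^{3} - 1618}{4 - -23} - \frac{159}{406}\right) 359 = \left(\frac{729 - 1618}{4 + 23} - \frac{159}{406}\right) 359 = \left(- \frac{889}{27} - \frac{159}{406}\right) 359 = \left(- \frac{365227}{10962}\right) 359 = - \frac{131116493}{10962}$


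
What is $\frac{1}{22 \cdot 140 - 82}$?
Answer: $\frac{1}{2998} \approx 0.00033356$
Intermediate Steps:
$\frac{1}{22 \cdot 140 - 82} = \frac{1}{3080 - 82} = \frac{1}{2998}$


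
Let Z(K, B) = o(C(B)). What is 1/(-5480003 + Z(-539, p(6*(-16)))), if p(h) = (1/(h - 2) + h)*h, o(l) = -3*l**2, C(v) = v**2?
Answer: -5764801/124813073705575636185731 ≈ -4.6187e-17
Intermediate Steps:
p(h) = h*(h + 1/(-2 + h)) (p(h) = (1/(-2 + h) + h)*h = (h + 1/(-2 + h))*h = h*(h + 1/(-2 + h)))
Z(K, B) = -3*B**4
1/(-5480003 + Z(-539, p(6*(-16)))) = 1/(-5480003 - 3*84934656*(1 + (6*(-16))**2 - 12*(-16))**4/(-2 + 6*(-16))**4) = 1/(-5480003 - 3*84934656*(1 + (-96)**2 - 2*(-96))**4/(-2 - 96)**4) = 1/(-5480003 - 3*5308416*(1 + 9216 + 192)**4/5764801) = 1/(-5480003 - 3*(-96*(-1/98)*9409)**4) = 1/(-5480003 - 3*(451632/49)**4) = 1/(-5480003 - 3*41604357891328169803776/5764801) = 1/(-5480003 - 124813073673984509411328/5764801) = 1/(-124813073705575636185731/5764801) = -5764801/124813073705575636185731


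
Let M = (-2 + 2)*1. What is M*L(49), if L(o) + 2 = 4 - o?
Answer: 0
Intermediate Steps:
L(o) = 2 - o (L(o) = -2 + (4 - o) = 2 - o)
M = 0 (M = 0*1 = 0)
M*L(49) = 0*(2 - 1*49) = 0*(2 - 49) = 0*(-47) = 0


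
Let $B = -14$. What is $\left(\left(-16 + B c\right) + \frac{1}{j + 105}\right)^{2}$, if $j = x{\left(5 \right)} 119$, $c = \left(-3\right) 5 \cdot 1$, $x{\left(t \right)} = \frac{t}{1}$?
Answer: $\frac{18441911601}{490000} \approx 37637.0$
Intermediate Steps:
$x{\left(t \right)} = t$ ($x{\left(t \right)} = t 1 = t$)
$c = -15$ ($c = \left(-15\right) 1 = -15$)
$j = 595$ ($j = 5 \cdot 119 = 595$)
$\left(\left(-16 + B c\right) + \frac{1}{j + 105}\right)^{2} = \left(\left(-16 - -210\right) + \frac{1}{595 + 105}\right)^{2} = \left(\left(-16 + 210\right) + \frac{1}{700}\right)^{2} = \left(194 + \frac{1}{700}\right)^{2} = \left(\frac{135801}{700}\right)^{2} = \frac{18441911601}{490000}$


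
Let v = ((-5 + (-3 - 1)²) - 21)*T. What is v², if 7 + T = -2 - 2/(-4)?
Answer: 7225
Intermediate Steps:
T = -17/2 (T = -7 + (-2 - 2/(-4)) = -7 + (-2 - 2*(-¼)) = -7 + (-2 + ½) = -7 - 3/2 = -17/2 ≈ -8.5000)
v = 85 (v = ((-5 + (-3 - 1)²) - 21)*(-17/2) = ((-5 + (-4)²) - 21)*(-17/2) = ((-5 + 16) - 21)*(-17/2) = (11 - 21)*(-17/2) = -10*(-17/2) = 85)
v² = 85² = 7225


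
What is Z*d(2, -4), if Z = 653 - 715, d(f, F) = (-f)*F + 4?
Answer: -744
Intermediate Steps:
d(f, F) = 4 - F*f (d(f, F) = -F*f + 4 = 4 - F*f)
Z = -62
Z*d(2, -4) = -62*(4 - 1*(-4)*2) = -62*(4 + 8) = -62*12 = -744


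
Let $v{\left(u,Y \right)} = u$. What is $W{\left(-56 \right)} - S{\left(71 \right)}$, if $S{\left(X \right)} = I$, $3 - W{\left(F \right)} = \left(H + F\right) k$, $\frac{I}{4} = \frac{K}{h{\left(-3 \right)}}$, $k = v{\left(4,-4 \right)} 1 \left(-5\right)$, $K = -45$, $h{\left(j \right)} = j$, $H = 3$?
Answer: $-1117$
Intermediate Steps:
$k = -20$ ($k = 4 \cdot 1 \left(-5\right) = 4 \left(-5\right) = -20$)
$I = 60$ ($I = 4 \left(- \frac{45}{-3}\right) = 4 \left(\left(-45\right) \left(- \frac{1}{3}\right)\right) = 4 \cdot 15 = 60$)
$W{\left(F \right)} = 63 + 20 F$ ($W{\left(F \right)} = 3 - \left(3 + F\right) \left(-20\right) = 3 - \left(-60 - 20 F\right) = 3 + \left(60 + 20 F\right) = 63 + 20 F$)
$S{\left(X \right)} = 60$
$W{\left(-56 \right)} - S{\left(71 \right)} = \left(63 + 20 \left(-56\right)\right) - 60 = \left(63 - 1120\right) - 60 = -1057 - 60 = -1117$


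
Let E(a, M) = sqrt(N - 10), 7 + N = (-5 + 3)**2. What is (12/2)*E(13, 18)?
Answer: 6*I*sqrt(13) ≈ 21.633*I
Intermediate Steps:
N = -3 (N = -7 + (-5 + 3)**2 = -7 + (-2)**2 = -7 + 4 = -3)
E(a, M) = I*sqrt(13) (E(a, M) = sqrt(-3 - 10) = sqrt(-13) = I*sqrt(13))
(12/2)*E(13, 18) = (12/2)*(I*sqrt(13)) = (12*(1/2))*(I*sqrt(13)) = 6*(I*sqrt(13)) = 6*I*sqrt(13)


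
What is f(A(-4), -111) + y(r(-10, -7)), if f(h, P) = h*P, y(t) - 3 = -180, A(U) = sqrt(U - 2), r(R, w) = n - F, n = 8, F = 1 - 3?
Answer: -177 - 111*I*sqrt(6) ≈ -177.0 - 271.89*I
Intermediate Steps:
F = -2
r(R, w) = 10 (r(R, w) = 8 - 1*(-2) = 8 + 2 = 10)
A(U) = sqrt(-2 + U)
y(t) = -177 (y(t) = 3 - 180 = -177)
f(h, P) = P*h
f(A(-4), -111) + y(r(-10, -7)) = -111*sqrt(-2 - 4) - 177 = -111*I*sqrt(6) - 177 = -177 - 111*I*sqrt(6)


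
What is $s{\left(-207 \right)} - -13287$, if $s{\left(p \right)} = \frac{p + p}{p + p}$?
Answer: $13288$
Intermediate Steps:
$s{\left(p \right)} = 1$ ($s{\left(p \right)} = \frac{2 p}{2 p} = 2 p \frac{1}{2 p} = 1$)
$s{\left(-207 \right)} - -13287 = 1 - -13287 = 1 + 13287 = 13288$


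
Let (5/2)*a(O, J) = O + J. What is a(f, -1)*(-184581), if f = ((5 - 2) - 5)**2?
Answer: -1107486/5 ≈ -2.2150e+5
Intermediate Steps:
f = 4 (f = (3 - 5)**2 = (-2)**2 = 4)
a(O, J) = 2*J/5 + 2*O/5 (a(O, J) = 2*(O + J)/5 = 2*(J + O)/5 = 2*J/5 + 2*O/5)
a(f, -1)*(-184581) = ((2/5)*(-1) + (2/5)*4)*(-184581) = (-2/5 + 8/5)*(-184581) = (6/5)*(-184581) = -1107486/5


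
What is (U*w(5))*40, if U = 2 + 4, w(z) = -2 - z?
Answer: -1680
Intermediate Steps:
U = 6
(U*w(5))*40 = (6*(-2 - 1*5))*40 = (6*(-2 - 5))*40 = (6*(-7))*40 = -42*40 = -1680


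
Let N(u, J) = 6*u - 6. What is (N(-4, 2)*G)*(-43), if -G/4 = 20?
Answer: -103200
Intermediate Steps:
G = -80 (G = -4*20 = -80)
N(u, J) = -6 + 6*u
(N(-4, 2)*G)*(-43) = ((-6 + 6*(-4))*(-80))*(-43) = ((-6 - 24)*(-80))*(-43) = -30*(-80)*(-43) = 2400*(-43) = -103200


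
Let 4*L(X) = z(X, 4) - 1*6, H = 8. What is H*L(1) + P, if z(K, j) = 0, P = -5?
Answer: -17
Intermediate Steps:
L(X) = -3/2 (L(X) = (0 - 1*6)/4 = (0 - 6)/4 = (1/4)*(-6) = -3/2)
H*L(1) + P = 8*(-3/2) - 5 = -12 - 5 = -17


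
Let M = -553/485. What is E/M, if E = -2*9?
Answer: 8730/553 ≈ 15.787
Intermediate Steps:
M = -553/485 (M = -553*1/485 = -553/485 ≈ -1.1402)
E = -18
E/M = -18/(-553/485) = -18*(-485/553) = 8730/553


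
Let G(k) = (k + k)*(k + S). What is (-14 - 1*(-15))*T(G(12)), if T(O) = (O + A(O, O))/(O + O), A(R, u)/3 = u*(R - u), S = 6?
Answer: ½ ≈ 0.50000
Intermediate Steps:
A(R, u) = 3*u*(R - u) (A(R, u) = 3*(u*(R - u)) = 3*u*(R - u))
G(k) = 2*k*(6 + k) (G(k) = (k + k)*(k + 6) = (2*k)*(6 + k) = 2*k*(6 + k))
T(O) = ½ (T(O) = (O + 3*O*(O - O))/(O + O) = (O + 3*O*0)/((2*O)) = (O + 0)*(1/(2*O)) = O*(1/(2*O)) = ½)
(-14 - 1*(-15))*T(G(12)) = (-14 - 1*(-15))*(½) = (-14 + 15)*(½) = 1*(½) = ½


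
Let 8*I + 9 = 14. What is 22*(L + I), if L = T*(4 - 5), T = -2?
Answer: 231/4 ≈ 57.750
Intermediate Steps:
I = 5/8 (I = -9/8 + (1/8)*14 = -9/8 + 7/4 = 5/8 ≈ 0.62500)
L = 2 (L = -2*(4 - 5) = -2*(-1) = 2)
22*(L + I) = 22*(2 + 5/8) = 22*(21/8) = 231/4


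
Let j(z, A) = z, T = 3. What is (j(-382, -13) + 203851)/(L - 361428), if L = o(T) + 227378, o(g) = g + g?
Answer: -203469/134044 ≈ -1.5179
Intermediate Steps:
o(g) = 2*g
L = 227384 (L = 2*3 + 227378 = 6 + 227378 = 227384)
(j(-382, -13) + 203851)/(L - 361428) = (-382 + 203851)/(227384 - 361428) = 203469/(-134044) = 203469*(-1/134044) = -203469/134044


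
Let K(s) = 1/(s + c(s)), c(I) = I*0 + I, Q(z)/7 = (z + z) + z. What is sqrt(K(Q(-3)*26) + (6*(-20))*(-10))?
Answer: sqrt(357739109)/546 ≈ 34.641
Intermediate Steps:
Q(z) = 21*z (Q(z) = 7*((z + z) + z) = 7*(2*z + z) = 7*(3*z) = 21*z)
c(I) = I (c(I) = 0 + I = I)
K(s) = 1/(2*s) (K(s) = 1/(s + s) = 1/(2*s))
sqrt(K(Q(-3)*26) + (6*(-20))*(-10)) = sqrt(1/(2*(((21*(-3))*26))) + (6*(-20))*(-10)) = sqrt(1/(2*((-63*26))) - 120*(-10)) = sqrt((1/2)/(-1638) + 1200) = sqrt((1/2)*(-1/1638) + 1200) = sqrt(-1/3276 + 1200) = sqrt(3931199/3276) = sqrt(357739109)/546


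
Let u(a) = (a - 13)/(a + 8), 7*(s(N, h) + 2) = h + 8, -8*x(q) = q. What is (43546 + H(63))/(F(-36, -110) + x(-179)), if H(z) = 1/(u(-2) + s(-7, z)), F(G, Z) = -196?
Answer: -9173728/36577 ≈ -250.81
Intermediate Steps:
x(q) = -q/8
s(N, h) = -6/7 + h/7 (s(N, h) = -2 + (h + 8)/7 = -2 + (8 + h)/7 = -2 + (8/7 + h/7) = -6/7 + h/7)
u(a) = (-13 + a)/(8 + a)
H(z) = 1/(-47/14 + z/7) (H(z) = 1/((-13 - 2)/(8 - 2) + (-6/7 + z/7)) = 1/(-15/6 + (-6/7 + z/7)) = 1/((1/6)*(-15) + (-6/7 + z/7)) = 1/(-5/2 + (-6/7 + z/7)) = 1/(-47/14 + z/7))
(43546 + H(63))/(F(-36, -110) + x(-179)) = (43546 + 14/(-47 + 2*63))/(-196 - 1/8*(-179)) = (43546 + 14/(-47 + 126))/(-196 + 179/8) = (43546 + 14/79)/(-1389/8) = (43546 + 14*(1/79))*(-8/1389) = (43546 + 14/79)*(-8/1389) = (3440148/79)*(-8/1389) = -9173728/36577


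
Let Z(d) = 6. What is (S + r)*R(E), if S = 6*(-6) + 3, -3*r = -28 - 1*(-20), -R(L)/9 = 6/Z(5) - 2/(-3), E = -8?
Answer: 455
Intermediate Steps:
R(L) = -15 (R(L) = -9*(6/6 - 2/(-3)) = -9*(6*(1/6) - 2*(-1/3)) = -9*(1 + 2/3) = -9*5/3 = -15)
r = 8/3 (r = -(-28 - 1*(-20))/3 = -(-28 + 20)/3 = -1/3*(-8) = 8/3 ≈ 2.6667)
S = -33 (S = -36 + 3 = -33)
(S + r)*R(E) = (-33 + 8/3)*(-15) = -91/3*(-15) = 455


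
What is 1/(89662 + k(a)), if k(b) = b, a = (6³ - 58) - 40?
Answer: 1/89780 ≈ 1.1138e-5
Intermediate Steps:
a = 118 (a = (216 - 58) - 40 = 158 - 40 = 118)
1/(89662 + k(a)) = 1/(89662 + 118) = 1/89780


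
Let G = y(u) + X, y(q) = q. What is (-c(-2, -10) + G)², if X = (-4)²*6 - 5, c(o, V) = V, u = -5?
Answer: 9216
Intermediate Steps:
X = 91 (X = 16*6 - 5 = 96 - 5 = 91)
G = 86 (G = -5 + 91 = 86)
(-c(-2, -10) + G)² = (-1*(-10) + 86)² = (10 + 86)² = 96² = 9216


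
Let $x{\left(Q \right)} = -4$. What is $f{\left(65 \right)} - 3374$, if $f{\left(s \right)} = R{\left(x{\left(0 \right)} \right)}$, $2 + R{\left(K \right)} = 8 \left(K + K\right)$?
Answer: $-3440$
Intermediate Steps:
$R{\left(K \right)} = -2 + 16 K$ ($R{\left(K \right)} = -2 + 8 \left(K + K\right) = -2 + 8 \cdot 2 K = -2 + 16 K$)
$f{\left(s \right)} = -66$ ($f{\left(s \right)} = -2 + 16 \left(-4\right) = -2 - 64 = -66$)
$f{\left(65 \right)} - 3374 = -66 - 3374 = -3440$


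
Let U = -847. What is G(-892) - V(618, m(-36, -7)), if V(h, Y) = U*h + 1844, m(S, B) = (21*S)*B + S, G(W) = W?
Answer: 520710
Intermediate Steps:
m(S, B) = S + 21*B*S (m(S, B) = 21*B*S + S = S + 21*B*S)
V(h, Y) = 1844 - 847*h (V(h, Y) = -847*h + 1844 = 1844 - 847*h)
G(-892) - V(618, m(-36, -7)) = -892 - (1844 - 847*618) = -892 - (1844 - 523446) = -892 - 1*(-521602) = -892 + 521602 = 520710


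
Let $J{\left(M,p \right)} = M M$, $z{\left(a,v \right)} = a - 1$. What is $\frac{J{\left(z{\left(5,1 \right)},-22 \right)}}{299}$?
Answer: $\frac{16}{299} \approx 0.053512$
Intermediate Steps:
$z{\left(a,v \right)} = -1 + a$ ($z{\left(a,v \right)} = a - 1 = -1 + a$)
$J{\left(M,p \right)} = M^{2}$
$\frac{J{\left(z{\left(5,1 \right)},-22 \right)}}{299} = \frac{\left(-1 + 5\right)^{2}}{299} = 4^{2} \cdot \frac{1}{299} = 16 \cdot \frac{1}{299} = \frac{16}{299}$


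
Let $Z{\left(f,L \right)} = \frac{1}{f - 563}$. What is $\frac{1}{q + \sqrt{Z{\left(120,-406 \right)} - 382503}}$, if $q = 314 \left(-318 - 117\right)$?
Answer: $- \frac{6050937}{826514429713} - \frac{i \sqrt{75065831690}}{8265144297130} \approx -7.321 \cdot 10^{-6} - 3.3149 \cdot 10^{-8} i$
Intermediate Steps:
$Z{\left(f,L \right)} = \frac{1}{-563 + f}$
$q = -136590$ ($q = 314 \left(-435\right) = -136590$)
$\frac{1}{q + \sqrt{Z{\left(120,-406 \right)} - 382503}} = \frac{1}{-136590 + \sqrt{\frac{1}{-563 + 120} - 382503}} = \frac{1}{-136590 + \sqrt{\frac{1}{-443} - 382503}} = \frac{1}{-136590 + \sqrt{- \frac{1}{443} - 382503}} = \frac{1}{-136590 + \sqrt{- \frac{169448830}{443}}} = \frac{1}{-136590 + \frac{i \sqrt{75065831690}}{443}}$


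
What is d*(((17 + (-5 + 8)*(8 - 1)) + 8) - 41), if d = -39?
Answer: -195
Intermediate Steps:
d*(((17 + (-5 + 8)*(8 - 1)) + 8) - 41) = -39*(((17 + (-5 + 8)*(8 - 1)) + 8) - 41) = -39*(((17 + 3*7) + 8) - 41) = -39*(((17 + 21) + 8) - 41) = -39*((38 + 8) - 41) = -39*(46 - 41) = -39*5 = -195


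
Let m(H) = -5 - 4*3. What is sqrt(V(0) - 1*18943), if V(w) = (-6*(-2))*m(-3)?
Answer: I*sqrt(19147) ≈ 138.37*I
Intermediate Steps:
m(H) = -17 (m(H) = -5 - 12 = -17)
V(w) = -204 (V(w) = -6*(-2)*(-17) = 12*(-17) = -204)
sqrt(V(0) - 1*18943) = sqrt(-204 - 1*18943) = sqrt(-204 - 18943) = sqrt(-19147) = I*sqrt(19147)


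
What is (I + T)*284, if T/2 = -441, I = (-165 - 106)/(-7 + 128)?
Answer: -30386012/121 ≈ -2.5112e+5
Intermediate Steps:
I = -271/121 ≈ -2.2397
T = -882 (T = 2*(-441) = -882)
(I + T)*284 = (-271/121 - 882)*284 = -106993/121*284 = -30386012/121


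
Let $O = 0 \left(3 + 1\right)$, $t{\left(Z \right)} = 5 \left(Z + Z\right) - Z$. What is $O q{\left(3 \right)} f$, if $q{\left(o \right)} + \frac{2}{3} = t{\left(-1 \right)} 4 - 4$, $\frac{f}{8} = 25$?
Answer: $0$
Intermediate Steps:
$f = 200$ ($f = 8 \cdot 25 = 200$)
$t{\left(Z \right)} = 9 Z$ ($t{\left(Z \right)} = 5 \cdot 2 Z - Z = 10 Z - Z = 9 Z$)
$q{\left(o \right)} = - \frac{122}{3}$ ($q{\left(o \right)} = - \frac{2}{3} + \left(9 \left(-1\right) 4 - 4\right) = - \frac{2}{3} - 40 = - \frac{122}{3}$)
$O = 0$ ($O = 0 \cdot 4 = 0$)
$O q{\left(3 \right)} f = 0 \left(- \frac{122}{3}\right) 200 = 0 \cdot 200 = 0$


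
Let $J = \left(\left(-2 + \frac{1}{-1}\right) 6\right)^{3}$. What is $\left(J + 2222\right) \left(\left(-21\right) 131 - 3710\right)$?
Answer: $23324210$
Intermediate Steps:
$J = -5832$ ($J = \left(\left(-2 - 1\right) 6\right)^{3} = \left(\left(-3\right) 6\right)^{3} = \left(-18\right)^{3} = -5832$)
$\left(J + 2222\right) \left(\left(-21\right) 131 - 3710\right) = \left(-5832 + 2222\right) \left(\left(-21\right) 131 - 3710\right) = - 3610 \left(-2751 - 3710\right) = \left(-3610\right) \left(-6461\right) = 23324210$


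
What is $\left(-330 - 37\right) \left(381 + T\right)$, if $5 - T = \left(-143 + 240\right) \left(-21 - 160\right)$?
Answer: $-6585081$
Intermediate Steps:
$T = 17562$ ($T = 5 - \left(-143 + 240\right) \left(-21 - 160\right) = 5 - 97 \left(-181\right) = 5 - -17557 = 5 + 17557 = 17562$)
$\left(-330 - 37\right) \left(381 + T\right) = \left(-330 - 37\right) \left(381 + 17562\right) = \left(-367\right) 17943 = -6585081$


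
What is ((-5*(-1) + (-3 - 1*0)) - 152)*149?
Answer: -22350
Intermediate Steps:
((-5*(-1) + (-3 - 1*0)) - 152)*149 = ((5 + (-3 + 0)) - 152)*149 = ((5 - 3) - 152)*149 = (2 - 152)*149 = -150*149 = -22350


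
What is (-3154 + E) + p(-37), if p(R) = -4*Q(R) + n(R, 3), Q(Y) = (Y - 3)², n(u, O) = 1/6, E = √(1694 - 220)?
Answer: -57323/6 + √1474 ≈ -9515.4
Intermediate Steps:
E = √1474 ≈ 38.393
n(u, O) = ⅙
Q(Y) = (-3 + Y)²
p(R) = ⅙ - 4*(-3 + R)² (p(R) = -4*(-3 + R)² + ⅙ = ⅙ - 4*(-3 + R)²)
(-3154 + E) + p(-37) = (-3154 + √1474) + (⅙ - 4*(-3 - 37)²) = (-3154 + √1474) + (⅙ - 4*(-40)²) = (-3154 + √1474) + (⅙ - 4*1600) = (-3154 + √1474) + (⅙ - 6400) = (-3154 + √1474) - 38399/6 = -57323/6 + √1474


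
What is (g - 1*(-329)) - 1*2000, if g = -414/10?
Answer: -8562/5 ≈ -1712.4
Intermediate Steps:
g = -207/5 (g = -414/10 = -46*9/10 = -207/5 ≈ -41.400)
(g - 1*(-329)) - 1*2000 = (-207/5 - 1*(-329)) - 1*2000 = (-207/5 + 329) - 2000 = 1438/5 - 2000 = -8562/5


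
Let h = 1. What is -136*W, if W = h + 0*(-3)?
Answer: -136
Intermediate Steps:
W = 1 (W = 1 + 0*(-3) = 1 + 0 = 1)
-136*W = -136*1 = -136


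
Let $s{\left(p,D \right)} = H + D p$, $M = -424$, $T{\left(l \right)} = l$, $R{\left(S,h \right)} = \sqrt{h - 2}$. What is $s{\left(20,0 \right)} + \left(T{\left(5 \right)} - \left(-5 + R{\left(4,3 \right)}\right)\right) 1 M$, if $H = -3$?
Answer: $-3819$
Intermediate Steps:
$R{\left(S,h \right)} = \sqrt{-2 + h}$
$s{\left(p,D \right)} = -3 + D p$
$s{\left(20,0 \right)} + \left(T{\left(5 \right)} - \left(-5 + R{\left(4,3 \right)}\right)\right) 1 M = \left(-3 + 0 \cdot 20\right) + \left(5 + \left(5 - \sqrt{-2 + 3}\right)\right) 1 \left(-424\right) = \left(-3 + 0\right) + \left(5 + \left(5 - \sqrt{1}\right)\right) 1 \left(-424\right) = -3 + \left(5 + \left(5 - 1\right)\right) 1 \left(-424\right) = -3 + \left(5 + 4\right) 1 \left(-424\right) = -3 + 9 \cdot 1 \left(-424\right) = -3 + 9 \left(-424\right) = -3 - 3816 = -3819$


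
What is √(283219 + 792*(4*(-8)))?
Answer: 5*√10315 ≈ 507.81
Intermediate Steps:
√(283219 + 792*(4*(-8))) = √(283219 + 792*(-32)) = √(283219 - 25344) = √257875 = 5*√10315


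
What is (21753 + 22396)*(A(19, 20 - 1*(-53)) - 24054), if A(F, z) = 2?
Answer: -1061871748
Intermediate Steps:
(21753 + 22396)*(A(19, 20 - 1*(-53)) - 24054) = (21753 + 22396)*(2 - 24054) = 44149*(-24052) = -1061871748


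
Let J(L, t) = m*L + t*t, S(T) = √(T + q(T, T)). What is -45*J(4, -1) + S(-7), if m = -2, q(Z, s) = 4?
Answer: 315 + I*√3 ≈ 315.0 + 1.732*I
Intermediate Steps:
S(T) = √(4 + T) (S(T) = √(T + 4) = √(4 + T))
J(L, t) = t² - 2*L (J(L, t) = -2*L + t*t = -2*L + t² = t² - 2*L)
-45*J(4, -1) + S(-7) = -45*((-1)² - 2*4) + √(4 - 7) = -45*(1 - 8) + √(-3) = -45*(-7) + I*√3 = 315 + I*√3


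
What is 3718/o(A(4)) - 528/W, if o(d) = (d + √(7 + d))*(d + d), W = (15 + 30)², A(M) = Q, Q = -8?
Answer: 19129/675 + 143*I/40 ≈ 28.339 + 3.575*I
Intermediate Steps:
A(M) = -8
W = 2025 (W = 45² = 2025)
o(d) = 2*d*(d + √(7 + d)) (o(d) = (d + √(7 + d))*(2*d) = 2*d*(d + √(7 + d)))
3718/o(A(4)) - 528/W = 3718/((2*(-8)*(-8 + √(7 - 8)))) - 528/2025 = 3718/((2*(-8)*(-8 + √(-1)))) - 528*1/2025 = 3718/((2*(-8)*(-8 + I))) - 176/675 = 3718/(128 - 16*I) - 176/675 = 3718*((128 + 16*I)/16640) - 176/675 = 143*(128 + 16*I)/640 - 176/675 = -176/675 + 143*(128 + 16*I)/640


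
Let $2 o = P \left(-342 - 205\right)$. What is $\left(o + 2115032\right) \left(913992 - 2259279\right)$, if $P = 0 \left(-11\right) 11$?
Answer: $-2845325054184$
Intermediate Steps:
$P = 0$ ($P = 0 \cdot 11 = 0$)
$o = 0$ ($o = \frac{0 \left(-342 - 205\right)}{2} = \frac{0 \left(-547\right)}{2} = \frac{1}{2} \cdot 0 = 0$)
$\left(o + 2115032\right) \left(913992 - 2259279\right) = \left(0 + 2115032\right) \left(913992 - 2259279\right) = 2115032 \left(-1345287\right) = -2845325054184$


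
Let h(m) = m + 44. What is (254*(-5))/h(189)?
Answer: -1270/233 ≈ -5.4506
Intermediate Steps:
h(m) = 44 + m
(254*(-5))/h(189) = (254*(-5))/(44 + 189) = -1270/233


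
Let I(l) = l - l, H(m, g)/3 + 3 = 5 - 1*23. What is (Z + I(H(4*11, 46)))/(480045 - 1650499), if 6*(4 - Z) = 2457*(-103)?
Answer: -84365/2340908 ≈ -0.036039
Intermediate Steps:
H(m, g) = -63 (H(m, g) = -9 + 3*(5 - 1*23) = -9 + 3*(5 - 23) = -9 + 3*(-18) = -9 - 54 = -63)
I(l) = 0
Z = 84365/2 (Z = 4 - 819*(-103)/2 = 4 - 1/6*(-253071) = 4 + 84357/2 = 84365/2 ≈ 42183.)
(Z + I(H(4*11, 46)))/(480045 - 1650499) = (84365/2 + 0)/(480045 - 1650499) = (84365/2)/(-1170454) = (84365/2)*(-1/1170454) = -84365/2340908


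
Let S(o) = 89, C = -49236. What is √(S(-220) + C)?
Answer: 7*I*√1003 ≈ 221.69*I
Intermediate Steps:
√(S(-220) + C) = √(89 - 49236) = √(-49147) = 7*I*√1003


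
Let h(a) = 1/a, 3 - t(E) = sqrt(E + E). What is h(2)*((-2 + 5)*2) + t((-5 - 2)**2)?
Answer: 6 - 7*sqrt(2) ≈ -3.8995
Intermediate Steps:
t(E) = 3 - sqrt(2)*sqrt(E) (t(E) = 3 - sqrt(E + E) = 3 - sqrt(2*E) = 3 - sqrt(2)*sqrt(E))
h(2)*((-2 + 5)*2) + t((-5 - 2)**2) = ((-2 + 5)*2)/2 + (3 - sqrt(2)*sqrt((-5 - 2)**2)) = (3*2)/2 + (3 - sqrt(2)*sqrt((-7)**2)) = (1/2)*6 + (3 - sqrt(2)*sqrt(49)) = 3 + (3 - 1*sqrt(2)*7) = 3 + (3 - 7*sqrt(2)) = 6 - 7*sqrt(2)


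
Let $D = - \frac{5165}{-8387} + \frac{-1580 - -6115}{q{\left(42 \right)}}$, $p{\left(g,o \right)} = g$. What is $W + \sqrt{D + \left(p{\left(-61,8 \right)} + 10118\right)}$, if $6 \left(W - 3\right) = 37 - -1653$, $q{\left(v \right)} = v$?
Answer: $\frac{854}{3} + \frac{\sqrt{1261375940551062}}{352254} \approx 385.49$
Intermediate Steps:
$D = \frac{38251975}{352254}$ ($D = - \frac{5165}{-8387} + \frac{-1580 - -6115}{42} = \left(-5165\right) \left(- \frac{1}{8387}\right) + \left(-1580 + 6115\right) \frac{1}{42} = \frac{5165}{8387} + 4535 \cdot \frac{1}{42} = \frac{5165}{8387} + \frac{4535}{42} = \frac{38251975}{352254} \approx 108.59$)
$W = \frac{854}{3}$ ($W = 3 + \frac{37 - -1653}{6} = 3 + \frac{37 + 1653}{6} = 3 + \frac{1}{6} \cdot 1690 = 3 + \frac{845}{3} = \frac{854}{3} \approx 284.67$)
$W + \sqrt{D + \left(p{\left(-61,8 \right)} + 10118\right)} = \frac{854}{3} + \sqrt{\frac{38251975}{352254} + \left(-61 + 10118\right)} = \frac{854}{3} + \sqrt{\frac{38251975}{352254} + 10057} = \frac{854}{3} + \sqrt{\frac{3580870453}{352254}} = \frac{854}{3} + \frac{\sqrt{1261375940551062}}{352254}$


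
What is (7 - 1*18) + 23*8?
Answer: 173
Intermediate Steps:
(7 - 1*18) + 23*8 = (7 - 18) + 184 = -11 + 184 = 173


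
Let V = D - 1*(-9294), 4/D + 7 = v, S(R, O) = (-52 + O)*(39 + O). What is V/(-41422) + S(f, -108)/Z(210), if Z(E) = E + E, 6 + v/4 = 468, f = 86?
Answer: 993691583/38128951 ≈ 26.061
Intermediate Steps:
v = 1848 (v = -24 + 4*468 = -24 + 1872 = 1848)
Z(E) = 2*E
D = 4/1841 (D = 4/(-7 + 1848) = 4/1841 ≈ 0.0021727)
V = 17110258/1841 (V = 4/1841 - 1*(-9294) = 4/1841 + 9294 = 17110258/1841 ≈ 9294.0)
V/(-41422) + S(f, -108)/Z(210) = (17110258/1841)/(-41422) + (-2028 + (-108)² - 13*(-108))/((2*210)) = (17110258/1841)*(-1/41422) + (-2028 + 11664 + 1404)/420 = -8555129/38128951 + 11040*(1/420) = -8555129/38128951 + 184/7 = 993691583/38128951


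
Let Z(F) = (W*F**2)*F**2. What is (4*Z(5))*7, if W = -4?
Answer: -70000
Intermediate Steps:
Z(F) = -4*F**4 (Z(F) = (-4*F**2)*F**2 = -4*F**4)
(4*Z(5))*7 = (4*(-4*5**4))*7 = (4*(-4*625))*7 = (4*(-2500))*7 = -10000*7 = -70000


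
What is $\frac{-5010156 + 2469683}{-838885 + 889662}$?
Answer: $- \frac{2540473}{50777} \approx -50.032$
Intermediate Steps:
$\frac{-5010156 + 2469683}{-838885 + 889662} = - \frac{2540473}{50777}$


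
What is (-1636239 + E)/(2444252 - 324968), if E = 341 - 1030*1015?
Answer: -670337/529821 ≈ -1.2652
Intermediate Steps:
E = -1045109 (E = 341 - 1045450 = -1045109)
(-1636239 + E)/(2444252 - 324968) = (-1636239 - 1045109)/(2444252 - 324968) = -2681348/2119284 = -2681348*1/2119284 = -670337/529821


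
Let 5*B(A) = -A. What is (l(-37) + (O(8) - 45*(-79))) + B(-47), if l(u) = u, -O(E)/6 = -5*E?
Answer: 18837/5 ≈ 3767.4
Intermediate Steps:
O(E) = 30*E (O(E) = -(-30)*E = 30*E)
B(A) = -A/5 (B(A) = (-A)/5 = -A/5)
(l(-37) + (O(8) - 45*(-79))) + B(-47) = (-37 + (30*8 - 45*(-79))) - ⅕*(-47) = (-37 + (240 + 3555)) + 47/5 = (-37 + 3795) + 47/5 = 3758 + 47/5 = 18837/5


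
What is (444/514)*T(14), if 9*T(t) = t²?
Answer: 14504/771 ≈ 18.812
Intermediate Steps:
T(t) = t²/9
(444/514)*T(14) = (444/514)*((⅑)*14²) = (444*(1/514))*((⅑)*196) = (222/257)*(196/9) = 14504/771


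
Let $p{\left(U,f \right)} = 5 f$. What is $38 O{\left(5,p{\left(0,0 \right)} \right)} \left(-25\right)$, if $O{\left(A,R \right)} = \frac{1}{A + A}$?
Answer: $-95$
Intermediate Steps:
$O{\left(A,R \right)} = \frac{1}{2 A}$
$38 O{\left(5,p{\left(0,0 \right)} \right)} \left(-25\right) = 38 \frac{1}{2 \cdot 5} \left(-25\right) = 38 \cdot \frac{1}{2} \cdot \frac{1}{5} \left(-25\right) = 38 \cdot \frac{1}{10} \left(-25\right) = \frac{19}{5} \left(-25\right) = -95$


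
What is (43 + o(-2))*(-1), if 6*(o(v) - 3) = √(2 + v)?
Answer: -46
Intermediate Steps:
o(v) = 3 + √(2 + v)/6
(43 + o(-2))*(-1) = (43 + (3 + √(2 - 2)/6))*(-1) = (43 + (3 + √0/6))*(-1) = (43 + (3 + (⅙)*0))*(-1) = (43 + (3 + 0))*(-1) = (43 + 3)*(-1) = 46*(-1) = -46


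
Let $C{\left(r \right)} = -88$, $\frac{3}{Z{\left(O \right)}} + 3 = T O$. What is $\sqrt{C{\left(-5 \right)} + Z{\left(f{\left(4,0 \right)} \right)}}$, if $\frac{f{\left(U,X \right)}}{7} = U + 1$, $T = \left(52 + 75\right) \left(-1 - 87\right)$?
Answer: $\frac{i \sqrt{13464748519561}}{391163} \approx 9.3808 i$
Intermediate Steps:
$T = -11176$ ($T = 127 \left(-88\right) = -11176$)
$f{\left(U,X \right)} = 7 + 7 U$ ($f{\left(U,X \right)} = 7 \left(U + 1\right) = 7 \left(1 + U\right) = 7 + 7 U$)
$Z{\left(O \right)} = \frac{3}{-3 - 11176 O}$
$\sqrt{C{\left(-5 \right)} + Z{\left(f{\left(4,0 \right)} \right)}} = \sqrt{-88 + \frac{3}{-3 - 11176 \left(7 + 7 \cdot 4\right)}} = \sqrt{-88 + \frac{3}{-3 - 11176 \left(7 + 28\right)}} = \sqrt{-88 + \frac{3}{-3 - 391160}} = \sqrt{-88 + \frac{3}{-391163}} = \sqrt{-88 + 3 \left(- \frac{1}{391163}\right)} = \sqrt{-88 - \frac{3}{391163}} = \sqrt{- \frac{34422347}{391163}} = \frac{i \sqrt{13464748519561}}{391163}$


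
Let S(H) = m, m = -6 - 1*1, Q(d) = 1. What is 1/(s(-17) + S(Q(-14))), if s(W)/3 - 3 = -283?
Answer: -1/847 ≈ -0.0011806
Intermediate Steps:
m = -7 (m = -6 - 1 = -7)
s(W) = -840 (s(W) = 9 + 3*(-283) = 9 - 849 = -840)
S(H) = -7
1/(s(-17) + S(Q(-14))) = 1/(-840 - 7) = 1/(-847) = -1/847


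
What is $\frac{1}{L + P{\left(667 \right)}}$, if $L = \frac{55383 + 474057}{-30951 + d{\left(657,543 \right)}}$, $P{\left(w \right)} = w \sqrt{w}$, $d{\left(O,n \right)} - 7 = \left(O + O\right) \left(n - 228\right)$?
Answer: $- \frac{50689379760}{10880226715648116907} + \frac{24456048105763 \sqrt{667}}{10880226715648116907} \approx 5.8047 \cdot 10^{-5}$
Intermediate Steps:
$d{\left(O,n \right)} = 7 + 2 O \left(-228 + n\right)$ ($d{\left(O,n \right)} = 7 + \left(O + O\right) \left(n - 228\right) = 7 + 2 O \left(-228 + n\right)$)
$P{\left(w \right)} = w^{\frac{3}{2}}$
$L = \frac{264720}{191483}$ ($L = \frac{55383 + 474057}{-30951 + \left(7 - 299592 + 2 \cdot 657 \cdot 543\right)} = \frac{529440}{-30951 + \left(7 - 299592 + 713502\right)} = \frac{529440}{-30951 + 413917} = \frac{529440}{382966} = 529440 \cdot \frac{1}{382966} = \frac{264720}{191483} \approx 1.3825$)
$\frac{1}{L + P{\left(667 \right)}} = \frac{1}{\frac{264720}{191483} + 667^{\frac{3}{2}}} = \frac{1}{\frac{264720}{191483} + 667 \sqrt{667}}$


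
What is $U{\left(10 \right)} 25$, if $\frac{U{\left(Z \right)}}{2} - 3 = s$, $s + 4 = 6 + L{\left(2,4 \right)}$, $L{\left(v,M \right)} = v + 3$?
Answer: $500$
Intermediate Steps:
$L{\left(v,M \right)} = 3 + v$
$s = 7$ ($s = -4 + \left(6 + \left(3 + 2\right)\right) = -4 + \left(6 + 5\right) = -4 + 11 = 7$)
$U{\left(Z \right)} = 20$ ($U{\left(Z \right)} = 6 + 2 \cdot 7 = 6 + 14 = 20$)
$U{\left(10 \right)} 25 = 20 \cdot 25 = 500$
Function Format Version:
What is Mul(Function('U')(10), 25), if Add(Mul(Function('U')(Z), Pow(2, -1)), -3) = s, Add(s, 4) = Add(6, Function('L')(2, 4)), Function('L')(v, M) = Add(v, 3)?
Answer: 500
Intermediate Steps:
Function('L')(v, M) = Add(3, v)
s = 7 (s = Add(-4, Add(6, Add(3, 2))) = Add(-4, Add(6, 5)) = Add(-4, 11) = 7)
Function('U')(Z) = 20 (Function('U')(Z) = Add(6, Mul(2, 7)) = Add(6, 14) = 20)
Mul(Function('U')(10), 25) = Mul(20, 25) = 500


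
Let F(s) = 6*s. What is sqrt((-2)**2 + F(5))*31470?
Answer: 31470*sqrt(34) ≈ 1.8350e+5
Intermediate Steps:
sqrt((-2)**2 + F(5))*31470 = sqrt((-2)**2 + 6*5)*31470 = sqrt(4 + 30)*31470 = sqrt(34)*31470 = 31470*sqrt(34)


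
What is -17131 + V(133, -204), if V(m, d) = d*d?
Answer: 24485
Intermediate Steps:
V(m, d) = d²
-17131 + V(133, -204) = -17131 + (-204)² = -17131 + 41616 = 24485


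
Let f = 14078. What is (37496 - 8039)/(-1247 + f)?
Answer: 9819/4277 ≈ 2.2958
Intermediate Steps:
(37496 - 8039)/(-1247 + f) = (37496 - 8039)/(-1247 + 14078) = 29457/12831 = 29457*(1/12831) = 9819/4277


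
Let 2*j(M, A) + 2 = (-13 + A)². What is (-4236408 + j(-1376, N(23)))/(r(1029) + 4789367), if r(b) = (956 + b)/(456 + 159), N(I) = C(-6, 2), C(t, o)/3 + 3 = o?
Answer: -521062563/589092538 ≈ -0.88452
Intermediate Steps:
C(t, o) = -9 + 3*o
N(I) = -3 (N(I) = -9 + 3*2 = -9 + 6 = -3)
r(b) = 956/615 + b/615 (r(b) = (956 + b)/615 = (956 + b)*(1/615) = 956/615 + b/615)
j(M, A) = -1 + (-13 + A)²/2
(-4236408 + j(-1376, N(23)))/(r(1029) + 4789367) = (-4236408 + (-1 + (-13 - 3)²/2))/((956/615 + (1/615)*1029) + 4789367) = (-4236408 + (-1 + (½)*(-16)²))/((956/615 + 343/205) + 4789367) = (-4236408 + (-1 + (½)*256))/(397/123 + 4789367) = (-4236408 + (-1 + 128))/(589092538/123) = (-4236408 + 127)*(123/589092538) = -4236281*123/589092538 = -521062563/589092538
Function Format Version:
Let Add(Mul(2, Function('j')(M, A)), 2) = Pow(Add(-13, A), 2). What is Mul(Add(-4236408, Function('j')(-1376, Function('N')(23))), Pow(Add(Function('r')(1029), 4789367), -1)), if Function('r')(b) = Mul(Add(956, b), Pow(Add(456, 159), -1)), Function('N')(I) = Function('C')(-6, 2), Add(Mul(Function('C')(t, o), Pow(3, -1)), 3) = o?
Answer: Rational(-521062563, 589092538) ≈ -0.88452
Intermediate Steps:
Function('C')(t, o) = Add(-9, Mul(3, o))
Function('N')(I) = -3 (Function('N')(I) = Add(-9, Mul(3, 2)) = Add(-9, 6) = -3)
Function('r')(b) = Add(Rational(956, 615), Mul(Rational(1, 615), b)) (Function('r')(b) = Mul(Add(956, b), Pow(615, -1)) = Mul(Add(956, b), Rational(1, 615)) = Add(Rational(956, 615), Mul(Rational(1, 615), b)))
Function('j')(M, A) = Add(-1, Mul(Rational(1, 2), Pow(Add(-13, A), 2)))
Mul(Add(-4236408, Function('j')(-1376, Function('N')(23))), Pow(Add(Function('r')(1029), 4789367), -1)) = Mul(Add(-4236408, Add(-1, Mul(Rational(1, 2), Pow(Add(-13, -3), 2)))), Pow(Add(Add(Rational(956, 615), Mul(Rational(1, 615), 1029)), 4789367), -1)) = Mul(Add(-4236408, Add(-1, Mul(Rational(1, 2), Pow(-16, 2)))), Pow(Add(Add(Rational(956, 615), Rational(343, 205)), 4789367), -1)) = Mul(Add(-4236408, Add(-1, Mul(Rational(1, 2), 256))), Pow(Add(Rational(397, 123), 4789367), -1)) = Mul(Add(-4236408, Add(-1, 128)), Pow(Rational(589092538, 123), -1)) = Mul(Add(-4236408, 127), Rational(123, 589092538)) = Mul(-4236281, Rational(123, 589092538)) = Rational(-521062563, 589092538)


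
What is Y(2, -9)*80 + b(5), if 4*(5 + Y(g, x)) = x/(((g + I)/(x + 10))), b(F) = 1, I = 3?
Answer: -435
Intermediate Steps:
Y(g, x) = -5 + x*(10 + x)/(4*(3 + g)) (Y(g, x) = -5 + (x/(((g + 3)/(x + 10))))/4 = -5 + (x/(((3 + g)/(10 + x))))/4 = -5 + (x*((10 + x)/(3 + g)))/4 = -5 + (x*(10 + x)/(3 + g))/4 = -5 + x*(10 + x)/(4*(3 + g)))
Y(2, -9)*80 + b(5) = ((-60 + (-9)**2 - 20*2 + 10*(-9))/(4*(3 + 2)))*80 + 1 = ((1/4)*(-60 + 81 - 40 - 90)/5)*80 + 1 = ((1/4)*(1/5)*(-109))*80 + 1 = -109/20*80 + 1 = -436 + 1 = -435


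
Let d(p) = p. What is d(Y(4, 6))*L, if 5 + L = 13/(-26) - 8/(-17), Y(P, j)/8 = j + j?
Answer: -8208/17 ≈ -482.82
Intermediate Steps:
Y(P, j) = 16*j (Y(P, j) = 8*(j + j) = 8*(2*j) = 16*j)
L = -171/34 (L = -5 + (13/(-26) - 8/(-17)) = -5 + (13*(-1/26) - 8*(-1/17)) = -5 + (-1/2 + 8/17) = -5 - 1/34 = -171/34 ≈ -5.0294)
d(Y(4, 6))*L = (16*6)*(-171/34) = 96*(-171/34) = -8208/17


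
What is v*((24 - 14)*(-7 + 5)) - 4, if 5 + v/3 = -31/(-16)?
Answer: 719/4 ≈ 179.75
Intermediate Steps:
v = -147/16 (v = -15 + 3*(-31/(-16)) = -15 + 3*(-31*(-1/16)) = -15 + 3*(31/16) = -15 + 93/16 = -147/16 ≈ -9.1875)
v*((24 - 14)*(-7 + 5)) - 4 = -147*(24 - 14)*(-7 + 5)/16 - 4 = -735*(-2)/8 - 4 = -147/16*(-20) - 4 = 735/4 - 4 = 719/4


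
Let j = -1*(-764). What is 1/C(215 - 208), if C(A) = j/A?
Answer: 7/764 ≈ 0.0091623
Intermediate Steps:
j = 764
C(A) = 764/A
1/C(215 - 208) = 1/(764/(215 - 208)) = 1/(764/7) = 7/764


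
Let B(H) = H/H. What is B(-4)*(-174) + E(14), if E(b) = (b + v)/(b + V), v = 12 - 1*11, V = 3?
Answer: -2943/17 ≈ -173.12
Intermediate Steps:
v = 1 (v = 12 - 11 = 1)
B(H) = 1
E(b) = (1 + b)/(3 + b) (E(b) = (b + 1)/(b + 3) = (1 + b)/(3 + b))
B(-4)*(-174) + E(14) = 1*(-174) + (1 + 14)/(3 + 14) = -174 + 15/17 = -2943/17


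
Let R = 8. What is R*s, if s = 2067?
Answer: 16536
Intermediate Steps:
R*s = 8*2067 = 16536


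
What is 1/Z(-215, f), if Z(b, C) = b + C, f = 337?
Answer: 1/122 ≈ 0.0081967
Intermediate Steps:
Z(b, C) = C + b
1/Z(-215, f) = 1/(337 - 215) = 1/122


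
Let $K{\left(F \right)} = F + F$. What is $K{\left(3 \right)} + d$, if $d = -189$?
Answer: $-183$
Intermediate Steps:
$K{\left(F \right)} = 2 F$
$K{\left(3 \right)} + d = 2 \cdot 3 - 189 = 6 - 189 = -183$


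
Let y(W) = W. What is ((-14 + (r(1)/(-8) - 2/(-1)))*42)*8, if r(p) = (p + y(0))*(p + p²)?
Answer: -4116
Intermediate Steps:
r(p) = p*(p + p²) (r(p) = (p + 0)*(p + p²) = p*(p + p²))
((-14 + (r(1)/(-8) - 2/(-1)))*42)*8 = ((-14 + ((1²*(1 + 1))/(-8) - 2/(-1)))*42)*8 = ((-14 + ((1*2)*(-⅛) - 2*(-1)))*42)*8 = ((-14 + (2*(-⅛) + 2))*42)*8 = ((-14 + (-¼ + 2))*42)*8 = ((-14 + 7/4)*42)*8 = -49/4*42*8 = -1029/2*8 = -4116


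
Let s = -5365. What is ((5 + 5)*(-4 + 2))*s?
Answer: 107300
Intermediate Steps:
((5 + 5)*(-4 + 2))*s = ((5 + 5)*(-4 + 2))*(-5365) = (10*(-2))*(-5365) = -20*(-5365) = 107300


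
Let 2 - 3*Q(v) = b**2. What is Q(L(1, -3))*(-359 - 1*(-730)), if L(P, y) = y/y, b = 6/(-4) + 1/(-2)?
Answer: -742/3 ≈ -247.33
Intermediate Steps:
b = -2 (b = 6*(-1/4) + 1*(-1/2) = -3/2 - 1/2 = -2)
L(P, y) = 1
Q(v) = -2/3 (Q(v) = 2/3 - 1/3*(-2)**2 = 2/3 - 1/3*4 = 2/3 - 4/3 = -2/3)
Q(L(1, -3))*(-359 - 1*(-730)) = -2*(-359 - 1*(-730))/3 = -2*(-359 + 730)/3 = -2/3*371 = -742/3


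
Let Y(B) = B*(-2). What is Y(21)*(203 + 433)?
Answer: -26712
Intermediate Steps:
Y(B) = -2*B
Y(21)*(203 + 433) = (-2*21)*(203 + 433) = -42*636 = -26712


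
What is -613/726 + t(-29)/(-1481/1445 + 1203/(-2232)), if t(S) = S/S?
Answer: -1811150497/1220630334 ≈ -1.4838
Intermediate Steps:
t(S) = 1
-613/726 + t(-29)/(-1481/1445 + 1203/(-2232)) = -613/726 + 1/(-1481/1445 + 1203/(-2232)) = -613*1/726 + 1/(-1481*1/1445 + 1203*(-1/2232)) = -613/726 + 1/(-1481/1445 - 401/744) = -613/726 + 1/(-1681309/1075080) = -613/726 + 1*(-1075080/1681309) = -613/726 - 1075080/1681309 = -1811150497/1220630334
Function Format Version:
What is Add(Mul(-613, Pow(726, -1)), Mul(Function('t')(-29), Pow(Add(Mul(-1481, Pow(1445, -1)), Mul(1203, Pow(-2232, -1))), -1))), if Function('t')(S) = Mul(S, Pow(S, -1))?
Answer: Rational(-1811150497, 1220630334) ≈ -1.4838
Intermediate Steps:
Function('t')(S) = 1
Add(Mul(-613, Pow(726, -1)), Mul(Function('t')(-29), Pow(Add(Mul(-1481, Pow(1445, -1)), Mul(1203, Pow(-2232, -1))), -1))) = Add(Mul(-613, Pow(726, -1)), Mul(1, Pow(Add(Mul(-1481, Pow(1445, -1)), Mul(1203, Pow(-2232, -1))), -1))) = Add(Mul(-613, Rational(1, 726)), Mul(1, Pow(Add(Mul(-1481, Rational(1, 1445)), Mul(1203, Rational(-1, 2232))), -1))) = Add(Rational(-613, 726), Mul(1, Pow(Add(Rational(-1481, 1445), Rational(-401, 744)), -1))) = Add(Rational(-613, 726), Mul(1, Pow(Rational(-1681309, 1075080), -1))) = Add(Rational(-613, 726), Mul(1, Rational(-1075080, 1681309))) = Add(Rational(-613, 726), Rational(-1075080, 1681309)) = Rational(-1811150497, 1220630334)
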